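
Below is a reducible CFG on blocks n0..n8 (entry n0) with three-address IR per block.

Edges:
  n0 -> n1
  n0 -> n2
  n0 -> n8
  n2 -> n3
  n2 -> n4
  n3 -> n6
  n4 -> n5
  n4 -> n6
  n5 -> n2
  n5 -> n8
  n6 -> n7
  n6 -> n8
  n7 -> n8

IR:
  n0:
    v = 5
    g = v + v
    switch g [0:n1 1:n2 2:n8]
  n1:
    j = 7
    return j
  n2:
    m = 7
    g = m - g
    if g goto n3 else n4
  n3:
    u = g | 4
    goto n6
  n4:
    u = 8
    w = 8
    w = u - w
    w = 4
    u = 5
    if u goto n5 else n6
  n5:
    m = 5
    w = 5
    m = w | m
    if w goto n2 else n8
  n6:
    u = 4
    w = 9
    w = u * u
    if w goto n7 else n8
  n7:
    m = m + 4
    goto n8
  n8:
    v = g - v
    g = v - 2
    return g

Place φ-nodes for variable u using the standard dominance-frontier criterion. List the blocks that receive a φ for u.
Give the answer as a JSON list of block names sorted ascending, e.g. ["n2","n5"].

Answer: ["n2", "n6", "n8"]

Analysis:
idom tree: n1←n0 n2←n0 n3←n2 n4←n2 n5←n4 n6←n2 n7←n6 n8←n0
Join-block Dom:
  n2: preds {n0,n5}: {n0} ∩ {n0,n2,n4,n5} = {n0}; idom=n0
  n6: preds {n3,n4}: {n0,n2,n3} ∩ {n0,n2,n4} = {n0,n2}; idom=n2
  n8: preds {n0,n5,n6,n7}: {n0} ∩ {n0,n2,n4,n5} ∩ {n0,n2,n6} ∩ {n0,n2,n6,n7} = {n0}; idom=n0

Frontier:
  join n2 pred n0: · stop@n0
  join n2 pred n5: n5→n4→n2 stop@n0
  join n6 pred n3: n3 stop@n2
  join n6 pred n4: n4 stop@n2
  join n8 pred n0: · stop@n0
  join n8 pred n5: n5→n4→n2 stop@n0
  join n8 pred n6: n6→n2 stop@n0
  join n8 pred n7: n7→n6→n2 stop@n0
  DF(n0)=∅
  DF(n1)=∅
  DF(n2)={n2,n8}
  DF(n3)={n6}
  DF(n4)={n2,n6,n8}
  DF(n5)={n2,n8}
  DF(n6)={n8}
  DF(n7)={n8}
  DF(n8)=∅

φ for u: defs {n3,n4,n6}
  DF⁺ = {n2,n6,n8}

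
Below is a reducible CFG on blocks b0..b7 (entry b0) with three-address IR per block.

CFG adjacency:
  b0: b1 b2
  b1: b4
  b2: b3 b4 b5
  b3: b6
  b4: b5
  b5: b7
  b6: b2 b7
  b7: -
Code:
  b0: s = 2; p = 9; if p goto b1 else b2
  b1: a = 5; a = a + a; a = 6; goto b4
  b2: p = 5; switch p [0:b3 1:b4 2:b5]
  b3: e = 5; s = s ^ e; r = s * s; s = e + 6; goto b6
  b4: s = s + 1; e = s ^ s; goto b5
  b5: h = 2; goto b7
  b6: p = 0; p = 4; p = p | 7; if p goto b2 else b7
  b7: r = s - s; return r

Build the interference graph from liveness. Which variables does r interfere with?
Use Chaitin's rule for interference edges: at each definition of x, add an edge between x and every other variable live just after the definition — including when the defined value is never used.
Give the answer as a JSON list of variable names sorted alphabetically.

Answer: ["e"]

Analysis:
def/use:
  b0: {p,s} / ∅
  b1: {a} / ∅
  b2: {p} / ∅
  b3: {e,r,s} / {s}
  b4: {e,s} / {s}
  b5: {h} / ∅
  b6: {p} / ∅
  b7: {r} / {s}

Liveness:
  b0 li=∅ lo={s}
  b1 li={s} lo={s}
  b2 li={s} lo={s}
  b3 li={s} lo={s}
  b4 li={s} lo={s}
  b5 li={s} lo={s}
  b6 li={s} lo={s}
  b7 li={s} lo=∅

Conflict graph:
  a — {s}
  e — {r,s}
  h — {s}
  p — {s}
  r — {e}
  s — {a,e,h,p}

N(r) = ["e"]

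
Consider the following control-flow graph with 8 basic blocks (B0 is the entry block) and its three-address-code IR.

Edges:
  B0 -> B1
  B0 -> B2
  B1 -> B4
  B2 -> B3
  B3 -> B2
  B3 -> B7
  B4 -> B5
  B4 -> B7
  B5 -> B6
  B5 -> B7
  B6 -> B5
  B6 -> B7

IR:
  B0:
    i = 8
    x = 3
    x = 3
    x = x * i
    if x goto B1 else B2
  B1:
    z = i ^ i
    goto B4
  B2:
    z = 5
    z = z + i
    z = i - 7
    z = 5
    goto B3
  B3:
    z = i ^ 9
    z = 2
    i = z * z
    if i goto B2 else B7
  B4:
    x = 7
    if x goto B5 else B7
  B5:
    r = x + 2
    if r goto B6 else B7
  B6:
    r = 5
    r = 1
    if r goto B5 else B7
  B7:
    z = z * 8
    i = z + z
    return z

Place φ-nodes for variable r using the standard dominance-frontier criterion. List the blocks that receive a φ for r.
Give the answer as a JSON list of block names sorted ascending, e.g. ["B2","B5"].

Answer: ["B5", "B7"]

Working:
idom tree: B1←B0 B2←B0 B3←B2 B4←B1 B5←B4 B6←B5 B7←B0
Dom∩ at merges:
  B2: preds {B0,B3}: {B0} ∩ {B0,B2,B3} = {B0}; idom=B0
  B5: preds {B4,B6}: {B0,B1,B4} ∩ {B0,B1,B4,B5,B6} = {B0,B1,B4}; idom=B4
  B7: preds {B3,B4,B5,B6}: {B0,B2,B3} ∩ {B0,B1,B4} ∩ {B0,B1,B4,B5} ∩ {B0,B1,B4,B5,B6} = {B0}; idom=B0

Frontier:
  B2←B0: walk · to B0
  B2←B3: walk B3→B2 to B0
  B5←B4: walk · to B4
  B5←B6: walk B6→B5 to B4
  B7←B3: walk B3→B2 to B0
  B7←B4: walk B4→B1 to B0
  B7←B5: walk B5→B4→B1 to B0
  B7←B6: walk B6→B5→B4→B1 to B0
  DF(B0)=∅
  DF(B1)={B7}
  DF(B2)={B2,B7}
  DF(B3)={B2,B7}
  DF(B4)={B7}
  DF(B5)={B5,B7}
  DF(B6)={B5,B7}
  DF(B7)=∅

φ for r: defs {B5,B6}
  DF⁺ = {B5,B7}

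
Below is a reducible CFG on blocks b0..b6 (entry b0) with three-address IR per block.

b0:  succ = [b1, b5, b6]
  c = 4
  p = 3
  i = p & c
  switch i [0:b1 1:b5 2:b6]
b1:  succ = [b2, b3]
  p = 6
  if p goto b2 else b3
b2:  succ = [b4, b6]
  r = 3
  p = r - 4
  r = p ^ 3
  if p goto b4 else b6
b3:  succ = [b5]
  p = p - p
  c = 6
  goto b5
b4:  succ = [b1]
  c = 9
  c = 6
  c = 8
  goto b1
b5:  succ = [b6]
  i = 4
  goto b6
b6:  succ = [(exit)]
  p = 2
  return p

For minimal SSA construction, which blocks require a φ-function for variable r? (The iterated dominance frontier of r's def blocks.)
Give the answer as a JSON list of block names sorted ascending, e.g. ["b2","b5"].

Answer: ["b1", "b5", "b6"]

Analysis:
idom tree: b1←b0 b2←b1 b3←b1 b4←b2 b5←b0 b6←b0
Dom∩ at merges:
  b1: preds {b0,b4}: {b0} ∩ {b0,b1,b2,b4} = {b0}; idom=b0
  b5: preds {b0,b3}: {b0} ∩ {b0,b1,b3} = {b0}; idom=b0
  b6: preds {b0,b2,b5}: {b0} ∩ {b0,b1,b2} ∩ {b0,b5} = {b0}; idom=b0

DF derivation:
  b1←b0: walk · to b0
  b1←b4: walk b4→b2→b1 to b0
  b5←b0: walk · to b0
  b5←b3: walk b3→b1 to b0
  b6←b0: walk · to b0
  b6←b2: walk b2→b1 to b0
  b6←b5: walk b5 to b0
  DF(b0)=∅
  DF(b1)={b1,b5,b6}
  DF(b2)={b1,b6}
  DF(b3)={b5}
  DF(b4)={b1}
  DF(b5)={b6}
  DF(b6)=∅

φ for r: defs {b2}
  DF⁺ = {b1,b5,b6}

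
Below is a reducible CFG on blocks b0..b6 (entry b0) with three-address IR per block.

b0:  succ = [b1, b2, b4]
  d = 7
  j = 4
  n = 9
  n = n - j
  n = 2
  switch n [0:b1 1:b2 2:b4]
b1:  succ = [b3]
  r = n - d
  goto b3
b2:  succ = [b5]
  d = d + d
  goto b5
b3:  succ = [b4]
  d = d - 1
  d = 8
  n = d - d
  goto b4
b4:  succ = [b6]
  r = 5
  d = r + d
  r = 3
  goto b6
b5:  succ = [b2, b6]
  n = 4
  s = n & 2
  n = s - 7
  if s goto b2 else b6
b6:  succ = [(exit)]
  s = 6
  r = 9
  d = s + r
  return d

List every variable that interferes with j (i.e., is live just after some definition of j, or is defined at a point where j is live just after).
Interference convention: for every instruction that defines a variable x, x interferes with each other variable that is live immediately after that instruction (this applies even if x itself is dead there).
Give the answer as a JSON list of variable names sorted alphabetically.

Answer: ["d", "n"]

Derivation:
def/use:
  b0 def {d,j,n} use ∅
  b1 def {r} use {d,n}
  b2 def {d} use {d}
  b3 def {d,n} use {d}
  b4 def {d,r} use {d}
  b5 def {n,s} use ∅
  b6 def {d,r,s} use ∅

Liveness:
  b0 li=∅ lo={d,n}
  b1 li={d,n} lo={d}
  b2 li={d} lo={d}
  b3 li={d} lo={d}
  b4 li={d} lo=∅
  b5 li={d} lo={d}
  b6 li=∅ lo=∅

Conflict graph:
  d: {j,n,r,s}
  j: {d,n}
  n: {d,j,s}
  r: {d,s}
  s: {d,n,r}

N(j) = ["d", "n"]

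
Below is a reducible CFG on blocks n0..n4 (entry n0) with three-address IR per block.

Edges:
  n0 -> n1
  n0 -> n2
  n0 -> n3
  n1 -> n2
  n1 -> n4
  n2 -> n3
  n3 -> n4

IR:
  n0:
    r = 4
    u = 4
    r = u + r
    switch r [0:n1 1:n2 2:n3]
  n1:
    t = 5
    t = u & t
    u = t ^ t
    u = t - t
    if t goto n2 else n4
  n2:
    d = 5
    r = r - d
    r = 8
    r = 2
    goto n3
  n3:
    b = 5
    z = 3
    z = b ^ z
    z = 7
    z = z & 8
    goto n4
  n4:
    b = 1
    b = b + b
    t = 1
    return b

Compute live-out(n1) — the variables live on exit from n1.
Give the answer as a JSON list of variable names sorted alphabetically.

Answer: ["r"]

Derivation:
def/use:
  n0: {r,u} / ∅
  n1: {t,u} / {u}
  n2: {d,r} / {r}
  n3: {b,z} / ∅
  n4: {b,t} / ∅

Liveness:
  n0: in=∅ out={r,u}
  n1: in={r,u} out={r}
  n2: in={r} out=∅
  n3: in=∅ out=∅
  n4: in=∅ out=∅

live-out(n1) = ["r"]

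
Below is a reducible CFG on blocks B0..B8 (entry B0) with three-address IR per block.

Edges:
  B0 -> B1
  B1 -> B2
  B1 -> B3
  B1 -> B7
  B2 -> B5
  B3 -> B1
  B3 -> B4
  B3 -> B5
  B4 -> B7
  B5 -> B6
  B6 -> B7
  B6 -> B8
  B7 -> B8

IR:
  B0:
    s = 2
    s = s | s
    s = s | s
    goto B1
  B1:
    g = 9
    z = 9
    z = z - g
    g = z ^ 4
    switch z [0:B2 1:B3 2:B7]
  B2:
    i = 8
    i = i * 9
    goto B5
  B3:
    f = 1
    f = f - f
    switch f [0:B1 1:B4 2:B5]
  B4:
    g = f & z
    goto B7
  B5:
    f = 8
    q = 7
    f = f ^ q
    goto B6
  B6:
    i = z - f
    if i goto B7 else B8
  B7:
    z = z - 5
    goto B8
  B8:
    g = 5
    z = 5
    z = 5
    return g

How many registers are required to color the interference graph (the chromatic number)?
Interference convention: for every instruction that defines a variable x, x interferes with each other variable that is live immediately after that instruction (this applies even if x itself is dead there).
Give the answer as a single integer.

Answer: 3

Working:
Block summaries:
  B0: {s} / ∅
  B1: {g,z} / ∅
  B2: {i} / ∅
  B3: {f} / ∅
  B4: {g} / {f,z}
  B5: {f,q} / ∅
  B6: {i} / {f,z}
  B7: {z} / {z}
  B8: {g,z} / ∅

Live sets:
  B0: in=∅ out=∅
  B1: in=∅ out={z}
  B2: in={z} out={z}
  B3: in={z} out={f,z}
  B4: in={f,z} out={z}
  B5: in={z} out={f,z}
  B6: in={f,z} out={z}
  B7: in={z} out=∅
  B8: in=∅ out=∅

Conflict graph:
  f — {q,z}
  g — {z}
  i — {z}
  q — {f,z}
  s — ∅
  z — {f,g,i,q}

Chromatic number:
  clique {f,q,z} ⇒ need ≥ 3
  3-colouring: r0={s,z}  r1={f,g,i}  r2={q}
  χ = 3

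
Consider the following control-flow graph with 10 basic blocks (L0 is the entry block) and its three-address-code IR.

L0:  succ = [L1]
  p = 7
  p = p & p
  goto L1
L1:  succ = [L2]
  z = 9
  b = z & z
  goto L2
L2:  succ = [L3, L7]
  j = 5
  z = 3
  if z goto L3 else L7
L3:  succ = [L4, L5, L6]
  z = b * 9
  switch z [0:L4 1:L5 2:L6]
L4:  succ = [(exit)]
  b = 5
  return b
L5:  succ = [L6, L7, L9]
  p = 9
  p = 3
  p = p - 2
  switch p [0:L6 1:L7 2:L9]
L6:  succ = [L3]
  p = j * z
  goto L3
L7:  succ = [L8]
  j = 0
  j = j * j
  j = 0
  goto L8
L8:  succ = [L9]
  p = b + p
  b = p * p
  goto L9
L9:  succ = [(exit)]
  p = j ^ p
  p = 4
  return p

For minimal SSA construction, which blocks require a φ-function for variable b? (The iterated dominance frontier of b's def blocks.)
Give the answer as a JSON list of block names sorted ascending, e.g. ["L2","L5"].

Answer: ["L9"]

Working:
idom tree: L1←L0 L2←L1 L3←L2 L4←L3 L5←L3 L6←L3 L7←L2 L8←L7 L9←L2
Dom∩ at merges:
  L3: preds {L2,L6}: {L0,L1,L2} ∩ {L0,L1,L2,L3,L6} = {L0,L1,L2}; idom=L2
  L6: preds {L3,L5}: {L0,L1,L2,L3} ∩ {L0,L1,L2,L3,L5} = {L0,L1,L2,L3}; idom=L3
  L7: preds {L2,L5}: {L0,L1,L2} ∩ {L0,L1,L2,L3,L5} = {L0,L1,L2}; idom=L2
  L9: preds {L5,L8}: {L0,L1,L2,L3,L5} ∩ {L0,L1,L2,L7,L8} = {L0,L1,L2}; idom=L2

Frontier:
  L3←L2: walk · to L2
  L3←L6: walk L6→L3 to L2
  L6←L3: walk · to L3
  L6←L5: walk L5 to L3
  L7←L2: walk · to L2
  L7←L5: walk L5→L3 to L2
  L9←L5: walk L5→L3 to L2
  L9←L8: walk L8→L7 to L2
  L0: DF=∅
  L1: DF=∅
  L2: DF=∅
  L3: DF={L3,L7,L9}
  L4: DF=∅
  L5: DF={L6,L7,L9}
  L6: DF={L3}
  L7: DF={L9}
  L8: DF={L9}
  L9: DF=∅

φ for b: defs {L1,L4,L8}
  DF⁺ = {L9}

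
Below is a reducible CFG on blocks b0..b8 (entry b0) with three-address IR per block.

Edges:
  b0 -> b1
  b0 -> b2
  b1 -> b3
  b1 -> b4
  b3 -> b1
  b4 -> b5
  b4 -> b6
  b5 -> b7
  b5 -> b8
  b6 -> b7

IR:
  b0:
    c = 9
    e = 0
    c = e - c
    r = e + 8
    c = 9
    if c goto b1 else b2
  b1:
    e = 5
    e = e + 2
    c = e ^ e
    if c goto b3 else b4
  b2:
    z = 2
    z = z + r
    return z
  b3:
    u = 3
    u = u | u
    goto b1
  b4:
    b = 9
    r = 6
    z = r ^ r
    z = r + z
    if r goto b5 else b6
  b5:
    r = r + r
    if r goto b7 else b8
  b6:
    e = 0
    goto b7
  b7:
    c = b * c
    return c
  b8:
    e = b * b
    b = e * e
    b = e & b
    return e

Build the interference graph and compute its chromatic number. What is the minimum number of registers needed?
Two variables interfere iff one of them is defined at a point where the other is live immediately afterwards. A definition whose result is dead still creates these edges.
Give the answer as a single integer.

Answer: 4

Analysis:
def/use:
  b0: {c,e,r} / ∅
  b1: {c,e} / ∅
  b2: {z} / {r}
  b3: {u} / ∅
  b4: {b,r,z} / ∅
  b5: {r} / {r}
  b6: {e} / ∅
  b7: {c} / {b,c}
  b8: {b,e} / {b}

Liveness:
  live b0: ∅→{r}
  live b1: ∅→{c}
  live b2: {r}→∅
  live b3: ∅→∅
  live b4: {c}→{b,c,r}
  live b5: {b,c,r}→{b,c}
  live b6: {b,c}→{b,c}
  live b7: {b,c}→∅
  live b8: {b}→∅

Interference:
  b: {c,e,r,z}
  c: {b,e,r,z}
  e: {b,c}
  r: {b,c,z}
  u: ∅
  z: {b,c,r}

Colouring:
  clique {b,c,r,z} ⇒ need ≥ 4
  4-colouring: c0={b,u}  c1={c}  c2={e,r}  c3={z}
  χ = 4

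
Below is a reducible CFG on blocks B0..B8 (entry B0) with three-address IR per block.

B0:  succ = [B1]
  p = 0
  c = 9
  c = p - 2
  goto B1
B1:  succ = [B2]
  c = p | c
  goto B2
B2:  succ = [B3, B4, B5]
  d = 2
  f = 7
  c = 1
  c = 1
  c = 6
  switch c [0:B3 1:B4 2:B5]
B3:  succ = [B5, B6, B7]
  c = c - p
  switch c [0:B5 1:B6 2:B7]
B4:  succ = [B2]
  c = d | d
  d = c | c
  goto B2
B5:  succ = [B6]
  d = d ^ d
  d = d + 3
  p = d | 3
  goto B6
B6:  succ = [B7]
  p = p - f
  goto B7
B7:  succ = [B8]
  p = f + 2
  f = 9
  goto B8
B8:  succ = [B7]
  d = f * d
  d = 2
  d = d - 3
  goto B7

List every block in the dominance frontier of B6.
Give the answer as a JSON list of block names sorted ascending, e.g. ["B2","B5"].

Answer: ["B7"]

Analysis:
idom tree: B1←B0 B2←B1 B3←B2 B4←B2 B5←B2 B6←B2 B7←B2 B8←B7
Dom∩ at merges:
  B2: preds {B1,B4}: {B0,B1} ∩ {B0,B1,B2,B4} = {B0,B1}; idom=B1
  B5: preds {B2,B3}: {B0,B1,B2} ∩ {B0,B1,B2,B3} = {B0,B1,B2}; idom=B2
  B6: preds {B3,B5}: {B0,B1,B2,B3} ∩ {B0,B1,B2,B5} = {B0,B1,B2}; idom=B2
  B7: preds {B3,B6,B8}: {B0,B1,B2,B3} ∩ {B0,B1,B2,B6} ∩ {B0,B1,B2,B7,B8} = {B0,B1,B2}; idom=B2

DF derivation:
  B2←B1: walk · to B1
  B2←B4: walk B4→B2 to B1
  B5←B2: walk · to B2
  B5←B3: walk B3 to B2
  B6←B3: walk B3 to B2
  B6←B5: walk B5 to B2
  B7←B3: walk B3 to B2
  B7←B6: walk B6 to B2
  B7←B8: walk B8→B7 to B2
  DF(B0)=∅
  DF(B1)=∅
  DF(B2)={B2}
  DF(B3)={B5,B6,B7}
  DF(B4)={B2}
  DF(B5)={B6}
  DF(B6)={B7}
  DF(B7)={B7}
  DF(B8)={B7}

DF(B6) = ["B7"]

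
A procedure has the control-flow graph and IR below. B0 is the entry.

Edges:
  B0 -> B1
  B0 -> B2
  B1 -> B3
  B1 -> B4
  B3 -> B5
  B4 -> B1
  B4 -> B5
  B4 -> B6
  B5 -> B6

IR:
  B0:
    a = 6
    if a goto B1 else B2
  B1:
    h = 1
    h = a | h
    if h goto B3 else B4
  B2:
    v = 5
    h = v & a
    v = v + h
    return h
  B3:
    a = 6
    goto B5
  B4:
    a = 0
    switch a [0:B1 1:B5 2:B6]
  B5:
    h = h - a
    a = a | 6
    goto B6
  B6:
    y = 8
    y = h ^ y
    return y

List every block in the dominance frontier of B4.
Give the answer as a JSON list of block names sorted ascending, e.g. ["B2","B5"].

Answer: ["B1", "B5", "B6"]

Analysis:
idom tree: B1←B0 B2←B0 B3←B1 B4←B1 B5←B1 B6←B1
Dom at joins:
  B1: preds {B0,B4}: {B0} ∩ {B0,B1,B4} = {B0}; idom=B0
  B5: preds {B3,B4}: {B0,B1,B3} ∩ {B0,B1,B4} = {B0,B1}; idom=B1
  B6: preds {B4,B5}: {B0,B1,B4} ∩ {B0,B1,B5} = {B0,B1}; idom=B1

DF derivation:
  join B1 pred B0: · stop@B0
  join B1 pred B4: B4→B1 stop@B0
  join B5 pred B3: B3 stop@B1
  join B5 pred B4: B4 stop@B1
  join B6 pred B4: B4 stop@B1
  join B6 pred B5: B5 stop@B1
  B0 → ∅
  B1 → {B1}
  B2 → ∅
  B3 → {B5}
  B4 → {B1,B5,B6}
  B5 → {B6}
  B6 → ∅

DF(B4) = ["B1", "B5", "B6"]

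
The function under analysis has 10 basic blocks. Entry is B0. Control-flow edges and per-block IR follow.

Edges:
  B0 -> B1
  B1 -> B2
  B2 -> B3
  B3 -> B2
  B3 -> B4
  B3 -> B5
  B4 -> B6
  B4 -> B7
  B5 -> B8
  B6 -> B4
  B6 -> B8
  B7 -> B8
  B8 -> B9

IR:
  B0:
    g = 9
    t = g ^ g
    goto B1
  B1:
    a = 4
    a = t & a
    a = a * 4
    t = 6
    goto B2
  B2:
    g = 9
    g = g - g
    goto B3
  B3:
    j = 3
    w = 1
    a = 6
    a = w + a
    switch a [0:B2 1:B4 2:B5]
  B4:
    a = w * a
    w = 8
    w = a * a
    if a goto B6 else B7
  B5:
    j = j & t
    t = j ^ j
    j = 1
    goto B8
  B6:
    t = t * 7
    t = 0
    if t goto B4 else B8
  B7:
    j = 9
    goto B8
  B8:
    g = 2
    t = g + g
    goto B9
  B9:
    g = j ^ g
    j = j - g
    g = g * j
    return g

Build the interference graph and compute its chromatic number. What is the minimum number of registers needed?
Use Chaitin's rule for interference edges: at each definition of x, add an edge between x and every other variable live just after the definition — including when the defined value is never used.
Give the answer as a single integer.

Block summaries:
  B0: {g,t} / ∅
  B1: {a,t} / {t}
  B2: {g} / ∅
  B3: {a,j,w} / ∅
  B4: {a,w} / {a,w}
  B5: {j,t} / {j,t}
  B6: {t} / {t}
  B7: {j} / ∅
  B8: {g,t} / ∅
  B9: {g,j} / {g,j}

Live sets:
  live B0: ∅→{t}
  live B1: {t}→{t}
  live B2: {t}→{t}
  live B3: {t}→{a,j,t,w}
  live B4: {a,j,t,w}→{a,j,t,w}
  live B5: {j,t}→{j}
  live B6: {a,j,t,w}→{a,j,t,w}
  live B7: ∅→{j}
  live B8: {j}→{g,j}
  live B9: {g,j}→∅

Interfere edges:
  a — {j,t,w}
  g — {j,t}
  j — {a,g,t,w}
  t — {a,g,j,w}
  w — {a,j,t}

Registers:
  clique {a,j,t,w} ⇒ need ≥ 4
  assign a→r2 g→r2 j→r0 t→r1 w→r3 — no edge inside a register ⇒ χ ≤ 4
  χ = 4

Answer: 4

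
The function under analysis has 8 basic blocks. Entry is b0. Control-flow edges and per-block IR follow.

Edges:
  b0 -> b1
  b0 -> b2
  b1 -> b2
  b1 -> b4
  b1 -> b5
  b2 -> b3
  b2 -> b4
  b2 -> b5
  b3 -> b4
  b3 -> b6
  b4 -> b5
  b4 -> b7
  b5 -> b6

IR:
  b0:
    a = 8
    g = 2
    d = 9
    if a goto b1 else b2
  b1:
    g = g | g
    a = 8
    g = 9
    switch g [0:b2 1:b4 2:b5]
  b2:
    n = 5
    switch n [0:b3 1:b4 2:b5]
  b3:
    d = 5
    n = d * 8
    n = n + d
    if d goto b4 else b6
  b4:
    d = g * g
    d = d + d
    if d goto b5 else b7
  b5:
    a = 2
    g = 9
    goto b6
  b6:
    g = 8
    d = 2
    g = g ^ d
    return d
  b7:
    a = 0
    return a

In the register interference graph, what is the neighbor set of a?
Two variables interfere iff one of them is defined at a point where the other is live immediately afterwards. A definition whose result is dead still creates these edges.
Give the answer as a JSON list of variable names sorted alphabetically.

Answer: ["d", "g"]

Working:
Block summaries:
  b0 def {a,d,g} use ∅
  b1 def {a,g} use {g}
  b2 def {n} use ∅
  b3 def {d,n} use ∅
  b4 def {d} use {g}
  b5 def {a,g} use ∅
  b6 def {d,g} use ∅
  b7 def {a} use ∅

Backward fixpoint:
  live b0: ∅→{g}
  live b1: {g}→{g}
  live b2: {g}→{g}
  live b3: {g}→{g}
  live b4: {g}→∅
  live b5: ∅→∅
  live b6: ∅→∅
  live b7: ∅→∅

Interfere edges:
  a↔{d,g}
  d↔{a,g,n}
  g↔{a,d,n}
  n↔{d,g}

N(a) = ["d", "g"]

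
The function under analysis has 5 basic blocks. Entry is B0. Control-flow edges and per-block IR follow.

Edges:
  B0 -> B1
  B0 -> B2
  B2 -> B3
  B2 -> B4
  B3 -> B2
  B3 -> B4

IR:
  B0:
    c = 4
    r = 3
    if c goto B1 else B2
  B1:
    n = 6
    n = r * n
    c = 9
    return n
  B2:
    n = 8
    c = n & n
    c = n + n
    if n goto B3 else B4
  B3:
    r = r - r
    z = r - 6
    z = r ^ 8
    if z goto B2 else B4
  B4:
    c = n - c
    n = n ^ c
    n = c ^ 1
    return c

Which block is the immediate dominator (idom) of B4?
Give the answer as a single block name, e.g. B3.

Answer: B2

Working:
idom tree: B1←B0 B2←B0 B3←B2 B4←B2
Join-block Dom:
  B2: preds {B0,B3}: {B0} ∩ {B0,B2,B3} = {B0}; idom=B0
  B4: preds {B2,B3}: {B0,B2} ∩ {B0,B2,B3} = {B0,B2}; idom=B2

idom(B4) = B2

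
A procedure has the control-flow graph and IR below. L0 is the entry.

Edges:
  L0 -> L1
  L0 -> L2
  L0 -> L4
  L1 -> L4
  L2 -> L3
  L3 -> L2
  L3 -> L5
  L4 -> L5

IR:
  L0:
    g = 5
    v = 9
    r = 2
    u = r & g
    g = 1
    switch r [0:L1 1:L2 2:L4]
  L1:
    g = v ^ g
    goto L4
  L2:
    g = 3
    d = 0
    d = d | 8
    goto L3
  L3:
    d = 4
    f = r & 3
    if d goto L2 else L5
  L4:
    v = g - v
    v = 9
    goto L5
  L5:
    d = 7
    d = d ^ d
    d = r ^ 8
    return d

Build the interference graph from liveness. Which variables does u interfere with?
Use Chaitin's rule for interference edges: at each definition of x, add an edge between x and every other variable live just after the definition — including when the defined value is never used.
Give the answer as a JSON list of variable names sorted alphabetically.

Answer: ["r", "v"]

Analysis:
def/use:
  L0 def {g,r,u,v} use ∅
  L1 def {g} use {g,v}
  L2 def {d,g} use ∅
  L3 def {d,f} use {r}
  L4 def {v} use {g,v}
  L5 def {d} use {r}

Backward fixpoint:
  L0: in=∅ out={g,r,v}
  L1: in={g,r,v} out={g,r,v}
  L2: in={r} out={r}
  L3: in={r} out={r}
  L4: in={g,r,v} out={r}
  L5: in={r} out=∅

Interference:
  d: {f,r}
  f: {d,r}
  g: {r,v}
  r: {d,f,g,u,v}
  u: {r,v}
  v: {g,r,u}

N(u) = ["r", "v"]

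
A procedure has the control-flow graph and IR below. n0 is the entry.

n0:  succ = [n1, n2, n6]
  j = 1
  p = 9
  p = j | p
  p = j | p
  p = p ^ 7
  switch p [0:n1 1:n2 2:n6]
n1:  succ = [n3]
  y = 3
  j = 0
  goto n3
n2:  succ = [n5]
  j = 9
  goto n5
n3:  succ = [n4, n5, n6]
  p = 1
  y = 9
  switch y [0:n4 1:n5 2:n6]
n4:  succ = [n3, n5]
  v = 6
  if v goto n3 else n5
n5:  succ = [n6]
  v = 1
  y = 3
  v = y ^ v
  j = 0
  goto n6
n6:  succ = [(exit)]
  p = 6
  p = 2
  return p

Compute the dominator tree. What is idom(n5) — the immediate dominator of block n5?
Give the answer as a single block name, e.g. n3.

Answer: n0

Analysis:
idom tree: n1←n0 n2←n0 n3←n1 n4←n3 n5←n0 n6←n0
Dom at joins:
  n3: preds {n1,n4}: {n0,n1} ∩ {n0,n1,n3,n4} = {n0,n1}; idom=n1
  n5: preds {n2,n3,n4}: {n0,n2} ∩ {n0,n1,n3} ∩ {n0,n1,n3,n4} = {n0}; idom=n0
  n6: preds {n0,n3,n5}: {n0} ∩ {n0,n1,n3} ∩ {n0,n5} = {n0}; idom=n0

idom(n5) = n0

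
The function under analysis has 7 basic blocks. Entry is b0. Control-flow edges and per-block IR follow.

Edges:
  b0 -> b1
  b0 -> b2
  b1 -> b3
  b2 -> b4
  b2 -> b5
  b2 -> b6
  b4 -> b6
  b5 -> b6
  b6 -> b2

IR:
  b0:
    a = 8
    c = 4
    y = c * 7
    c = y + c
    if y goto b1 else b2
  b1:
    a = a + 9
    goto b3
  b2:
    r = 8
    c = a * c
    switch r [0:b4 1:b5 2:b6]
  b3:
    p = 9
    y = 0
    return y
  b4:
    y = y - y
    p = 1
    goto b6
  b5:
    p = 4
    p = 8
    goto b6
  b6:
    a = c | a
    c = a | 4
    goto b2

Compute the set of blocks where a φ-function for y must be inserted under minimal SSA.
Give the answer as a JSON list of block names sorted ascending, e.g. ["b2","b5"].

idom tree: b1←b0 b2←b0 b3←b1 b4←b2 b5←b2 b6←b2
Join-block Dom:
  b2: preds {b0,b6}: {b0} ∩ {b0,b2,b6} = {b0}; idom=b0
  b6: preds {b2,b4,b5}: {b0,b2} ∩ {b0,b2,b4} ∩ {b0,b2,b5} = {b0,b2}; idom=b2

DF walk-up:
  join b2 pred b0: · stop@b0
  join b2 pred b6: b6→b2 stop@b0
  join b6 pred b2: · stop@b2
  join b6 pred b4: b4 stop@b2
  join b6 pred b5: b5 stop@b2
  b0: DF=∅
  b1: DF=∅
  b2: DF={b2}
  b3: DF=∅
  b4: DF={b6}
  b5: DF={b6}
  b6: DF={b2}

φ for y: defs {b0,b3,b4}
  DF⁺ = {b2,b6}

Answer: ["b2", "b6"]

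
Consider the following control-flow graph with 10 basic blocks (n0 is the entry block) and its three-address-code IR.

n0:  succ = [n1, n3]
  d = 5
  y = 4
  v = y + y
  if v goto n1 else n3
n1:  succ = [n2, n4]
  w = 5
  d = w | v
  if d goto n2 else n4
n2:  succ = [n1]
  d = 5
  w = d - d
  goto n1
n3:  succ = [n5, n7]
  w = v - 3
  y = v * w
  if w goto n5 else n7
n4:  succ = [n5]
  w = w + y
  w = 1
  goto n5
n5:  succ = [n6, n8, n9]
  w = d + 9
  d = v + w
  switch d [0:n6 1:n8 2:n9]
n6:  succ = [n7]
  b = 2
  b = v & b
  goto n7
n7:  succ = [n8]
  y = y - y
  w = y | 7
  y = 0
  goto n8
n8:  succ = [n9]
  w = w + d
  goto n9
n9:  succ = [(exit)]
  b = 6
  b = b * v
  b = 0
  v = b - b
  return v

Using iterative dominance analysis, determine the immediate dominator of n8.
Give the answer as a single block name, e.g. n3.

Answer: n0

Working:
idom tree: n1←n0 n2←n1 n3←n0 n4←n1 n5←n0 n6←n5 n7←n0 n8←n0 n9←n0
Dom∩ at merges:
  n1: preds {n0,n2}: {n0} ∩ {n0,n1,n2} = {n0}; idom=n0
  n5: preds {n3,n4}: {n0,n3} ∩ {n0,n1,n4} = {n0}; idom=n0
  n7: preds {n3,n6}: {n0,n3} ∩ {n0,n5,n6} = {n0}; idom=n0
  n8: preds {n5,n7}: {n0,n5} ∩ {n0,n7} = {n0}; idom=n0
  n9: preds {n5,n8}: {n0,n5} ∩ {n0,n8} = {n0}; idom=n0

idom(n8) = n0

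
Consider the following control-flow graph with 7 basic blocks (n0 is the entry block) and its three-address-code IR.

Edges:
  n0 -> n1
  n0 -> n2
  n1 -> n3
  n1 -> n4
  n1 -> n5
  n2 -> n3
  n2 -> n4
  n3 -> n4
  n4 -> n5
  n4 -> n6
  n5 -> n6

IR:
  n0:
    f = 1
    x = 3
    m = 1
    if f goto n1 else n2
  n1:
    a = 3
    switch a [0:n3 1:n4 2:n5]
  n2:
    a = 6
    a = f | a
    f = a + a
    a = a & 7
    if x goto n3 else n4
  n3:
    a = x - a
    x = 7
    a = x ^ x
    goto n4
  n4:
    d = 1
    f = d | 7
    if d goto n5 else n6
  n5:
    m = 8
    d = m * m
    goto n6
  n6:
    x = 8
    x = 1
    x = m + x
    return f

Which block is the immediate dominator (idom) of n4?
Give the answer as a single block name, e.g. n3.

idom tree: n1←n0 n2←n0 n3←n0 n4←n0 n5←n0 n6←n0
Join-block Dom:
  n3: preds {n1,n2}: {n0,n1} ∩ {n0,n2} = {n0}; idom=n0
  n4: preds {n1,n2,n3}: {n0,n1} ∩ {n0,n2} ∩ {n0,n3} = {n0}; idom=n0
  n5: preds {n1,n4}: {n0,n1} ∩ {n0,n4} = {n0}; idom=n0
  n6: preds {n4,n5}: {n0,n4} ∩ {n0,n5} = {n0}; idom=n0

idom(n4) = n0

Answer: n0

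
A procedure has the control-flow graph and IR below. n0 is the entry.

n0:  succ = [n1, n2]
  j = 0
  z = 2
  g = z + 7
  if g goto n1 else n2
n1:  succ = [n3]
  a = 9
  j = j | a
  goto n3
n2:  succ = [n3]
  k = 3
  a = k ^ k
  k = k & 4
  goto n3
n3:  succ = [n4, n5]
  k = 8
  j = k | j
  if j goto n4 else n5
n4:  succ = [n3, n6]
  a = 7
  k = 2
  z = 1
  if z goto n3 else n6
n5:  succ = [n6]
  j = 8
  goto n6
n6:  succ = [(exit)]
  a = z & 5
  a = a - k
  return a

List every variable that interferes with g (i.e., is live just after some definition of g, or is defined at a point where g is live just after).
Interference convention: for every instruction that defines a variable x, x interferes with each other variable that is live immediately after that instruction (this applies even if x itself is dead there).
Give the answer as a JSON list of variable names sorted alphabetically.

Answer: ["j", "z"]

Derivation:
def/use:
  n0: {g,j,z} / ∅
  n1: {a,j} / {j}
  n2: {a,k} / ∅
  n3: {j,k} / {j}
  n4: {a,k,z} / ∅
  n5: {j} / ∅
  n6: {a} / {k,z}

Liveness:
  n0 li=∅ lo={j,z}
  n1 li={j,z} lo={j,z}
  n2 li={j,z} lo={j,z}
  n3 li={j,z} lo={j,k,z}
  n4 li={j} lo={j,k,z}
  n5 li={k,z} lo={k,z}
  n6 li={k,z} lo=∅

Interfere edges:
  a — {j,k,z}
  g — {j,z}
  j — {a,g,k,z}
  k — {a,j,z}
  z — {a,g,j,k}

N(g) = ["j", "z"]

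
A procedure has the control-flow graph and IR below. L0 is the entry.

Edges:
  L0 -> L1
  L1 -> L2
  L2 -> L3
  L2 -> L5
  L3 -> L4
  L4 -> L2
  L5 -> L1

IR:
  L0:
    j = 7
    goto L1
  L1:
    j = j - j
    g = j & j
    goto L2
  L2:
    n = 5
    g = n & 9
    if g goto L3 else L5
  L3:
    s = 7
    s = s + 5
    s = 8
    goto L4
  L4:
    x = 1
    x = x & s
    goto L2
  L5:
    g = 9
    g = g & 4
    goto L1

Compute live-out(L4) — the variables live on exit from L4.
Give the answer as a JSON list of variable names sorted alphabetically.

def/use:
  L0: {j} / ∅
  L1: {g,j} / {j}
  L2: {g,n} / ∅
  L3: {s} / ∅
  L4: {x} / {s}
  L5: {g} / ∅

Backward fixpoint:
  live L0: ∅→{j}
  live L1: {j}→{j}
  live L2: {j}→{j}
  live L3: {j}→{j,s}
  live L4: {j,s}→{j}
  live L5: {j}→{j}

live-out(L4) = ["j"]

Answer: ["j"]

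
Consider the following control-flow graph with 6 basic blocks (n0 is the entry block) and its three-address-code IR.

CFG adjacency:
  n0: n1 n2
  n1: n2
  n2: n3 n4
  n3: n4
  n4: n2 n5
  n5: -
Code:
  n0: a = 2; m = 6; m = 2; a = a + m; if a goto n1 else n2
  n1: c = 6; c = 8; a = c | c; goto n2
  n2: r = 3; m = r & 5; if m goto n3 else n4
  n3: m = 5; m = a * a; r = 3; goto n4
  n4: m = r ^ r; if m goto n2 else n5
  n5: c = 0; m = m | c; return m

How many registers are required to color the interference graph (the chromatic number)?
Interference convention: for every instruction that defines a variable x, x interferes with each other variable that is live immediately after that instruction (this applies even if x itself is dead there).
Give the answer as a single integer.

Per-block:
  n0: def={a,m} ue=∅
  n1: def={a,c} ue=∅
  n2: def={m,r} ue=∅
  n3: def={m,r} ue={a}
  n4: def={m} ue={r}
  n5: def={c,m} ue={m}

Backward fixpoint:
  n0 li=∅ lo={a}
  n1 li=∅ lo={a}
  n2 li={a} lo={a,r}
  n3 li={a} lo={a,r}
  n4 li={a,r} lo={a,m}
  n5 li={m} lo=∅

Interference:
  a↔{m,r}
  c↔{m}
  m↔{a,c,r}
  r↔{a,m}

Colouring:
  clique {a,m,r} ⇒ need ≥ 3
  3-colouring: r0={m}  r1={a,c}  r2={r}
  χ = 3

Answer: 3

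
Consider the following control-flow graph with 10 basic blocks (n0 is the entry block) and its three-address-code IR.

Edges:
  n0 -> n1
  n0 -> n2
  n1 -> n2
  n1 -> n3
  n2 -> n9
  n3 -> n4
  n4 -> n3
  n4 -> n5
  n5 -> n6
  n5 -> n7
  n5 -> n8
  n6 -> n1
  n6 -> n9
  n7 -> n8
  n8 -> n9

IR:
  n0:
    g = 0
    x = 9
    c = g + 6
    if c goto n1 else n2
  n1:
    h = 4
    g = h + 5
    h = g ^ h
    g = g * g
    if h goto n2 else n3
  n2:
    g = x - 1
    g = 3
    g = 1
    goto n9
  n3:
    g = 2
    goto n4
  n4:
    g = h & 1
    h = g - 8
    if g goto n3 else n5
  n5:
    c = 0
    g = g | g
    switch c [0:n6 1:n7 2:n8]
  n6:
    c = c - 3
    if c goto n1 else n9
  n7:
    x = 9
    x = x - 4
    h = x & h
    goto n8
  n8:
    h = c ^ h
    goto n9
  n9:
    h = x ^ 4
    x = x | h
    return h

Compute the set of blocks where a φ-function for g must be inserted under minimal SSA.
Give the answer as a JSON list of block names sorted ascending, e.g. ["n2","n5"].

idom tree: n1←n0 n2←n0 n3←n1 n4←n3 n5←n4 n6←n5 n7←n5 n8←n5 n9←n0
Dom at joins:
  n1: preds {n0,n6}: {n0} ∩ {n0,n1,n3,n4,n5,n6} = {n0}; idom=n0
  n2: preds {n0,n1}: {n0} ∩ {n0,n1} = {n0}; idom=n0
  n3: preds {n1,n4}: {n0,n1} ∩ {n0,n1,n3,n4} = {n0,n1}; idom=n1
  n8: preds {n5,n7}: {n0,n1,n3,n4,n5} ∩ {n0,n1,n3,n4,n5,n7} = {n0,n1,n3,n4,n5}; idom=n5
  n9: preds {n2,n6,n8}: {n0,n2} ∩ {n0,n1,n3,n4,n5,n6} ∩ {n0,n1,n3,n4,n5,n8} = {n0}; idom=n0

DF derivation:
  join n1 pred n0: · stop@n0
  join n1 pred n6: n6→n5→n4→n3→n1 stop@n0
  join n2 pred n0: · stop@n0
  join n2 pred n1: n1 stop@n0
  join n3 pred n1: · stop@n1
  join n3 pred n4: n4→n3 stop@n1
  join n8 pred n5: · stop@n5
  join n8 pred n7: n7 stop@n5
  join n9 pred n2: n2 stop@n0
  join n9 pred n6: n6→n5→n4→n3→n1 stop@n0
  join n9 pred n8: n8→n5→n4→n3→n1 stop@n0
  DF(n0)=∅
  DF(n1)={n1,n2,n9}
  DF(n2)={n9}
  DF(n3)={n1,n3,n9}
  DF(n4)={n1,n3,n9}
  DF(n5)={n1,n9}
  DF(n6)={n1,n9}
  DF(n7)={n8}
  DF(n8)={n9}
  DF(n9)=∅

φ for g: defs {n0,n1,n2,n3,n4,n5}
  DF⁺ = {n1,n2,n3,n9}

Answer: ["n1", "n2", "n3", "n9"]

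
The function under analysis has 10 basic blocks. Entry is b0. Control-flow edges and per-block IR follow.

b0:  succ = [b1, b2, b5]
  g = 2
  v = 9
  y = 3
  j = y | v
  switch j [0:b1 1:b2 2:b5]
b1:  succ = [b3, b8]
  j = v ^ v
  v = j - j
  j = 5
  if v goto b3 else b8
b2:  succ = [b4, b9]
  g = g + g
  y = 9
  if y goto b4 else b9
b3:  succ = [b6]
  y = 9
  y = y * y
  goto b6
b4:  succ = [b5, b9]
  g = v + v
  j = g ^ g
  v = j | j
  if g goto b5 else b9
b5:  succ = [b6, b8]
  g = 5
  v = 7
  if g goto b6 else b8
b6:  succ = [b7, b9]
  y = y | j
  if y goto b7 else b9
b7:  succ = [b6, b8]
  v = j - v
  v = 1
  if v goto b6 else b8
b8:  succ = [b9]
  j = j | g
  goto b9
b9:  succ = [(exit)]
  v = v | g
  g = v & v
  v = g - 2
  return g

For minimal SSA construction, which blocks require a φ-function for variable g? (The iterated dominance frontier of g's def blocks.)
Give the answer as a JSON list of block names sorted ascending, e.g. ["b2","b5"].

Answer: ["b5", "b6", "b8", "b9"]

Analysis:
idom tree: b1←b0 b2←b0 b3←b1 b4←b2 b5←b0 b6←b0 b7←b6 b8←b0 b9←b0
Dom∩ at merges:
  b5: preds {b0,b4}: {b0} ∩ {b0,b2,b4} = {b0}; idom=b0
  b6: preds {b3,b5,b7}: {b0,b1,b3} ∩ {b0,b5} ∩ {b0,b6,b7} = {b0}; idom=b0
  b8: preds {b1,b5,b7}: {b0,b1} ∩ {b0,b5} ∩ {b0,b6,b7} = {b0}; idom=b0
  b9: preds {b2,b4,b6,b8}: {b0,b2} ∩ {b0,b2,b4} ∩ {b0,b6} ∩ {b0,b8} = {b0}; idom=b0

DF derivation:
  b5←b0: walk · to b0
  b5←b4: walk b4→b2 to b0
  b6←b3: walk b3→b1 to b0
  b6←b5: walk b5 to b0
  b6←b7: walk b7→b6 to b0
  b8←b1: walk b1 to b0
  b8←b5: walk b5 to b0
  b8←b7: walk b7→b6 to b0
  b9←b2: walk b2 to b0
  b9←b4: walk b4→b2 to b0
  b9←b6: walk b6 to b0
  b9←b8: walk b8 to b0
  DF(b0)=∅
  DF(b1)={b6,b8}
  DF(b2)={b5,b9}
  DF(b3)={b6}
  DF(b4)={b5,b9}
  DF(b5)={b6,b8}
  DF(b6)={b6,b8,b9}
  DF(b7)={b6,b8}
  DF(b8)={b9}
  DF(b9)=∅

φ for g: defs {b0,b2,b4,b5,b9}
  DF⁺ = {b5,b6,b8,b9}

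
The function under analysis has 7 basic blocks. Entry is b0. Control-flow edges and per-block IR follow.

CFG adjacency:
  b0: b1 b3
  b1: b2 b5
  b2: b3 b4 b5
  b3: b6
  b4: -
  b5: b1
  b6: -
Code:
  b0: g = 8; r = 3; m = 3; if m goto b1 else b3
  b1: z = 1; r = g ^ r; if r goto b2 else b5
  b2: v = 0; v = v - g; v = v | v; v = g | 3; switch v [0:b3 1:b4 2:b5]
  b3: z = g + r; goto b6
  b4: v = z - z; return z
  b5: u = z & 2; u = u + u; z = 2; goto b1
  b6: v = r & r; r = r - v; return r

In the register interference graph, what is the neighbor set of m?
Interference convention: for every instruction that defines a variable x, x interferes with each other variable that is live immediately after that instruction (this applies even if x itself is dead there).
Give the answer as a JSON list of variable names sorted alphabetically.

Per-block:
  b0: def={g,m,r} ue=∅
  b1: def={r,z} ue={g,r}
  b2: def={v} ue={g}
  b3: def={z} ue={g,r}
  b4: def={v} ue={z}
  b5: def={u,z} ue={z}
  b6: def={r,v} ue={r}

Liveness:
  b0 li=∅ lo={g,r}
  b1 li={g,r} lo={g,r,z}
  b2 li={g,r,z} lo={g,r,z}
  b3 li={g,r} lo={r}
  b4 li={z} lo=∅
  b5 li={g,r,z} lo={g,r}
  b6 li={r} lo=∅

Interference:
  g — {m,r,u,v,z}
  m — {g,r}
  r — {g,m,u,v,z}
  u — {g,r}
  v — {g,r,z}
  z — {g,r,v}

N(m) = ["g", "r"]

Answer: ["g", "r"]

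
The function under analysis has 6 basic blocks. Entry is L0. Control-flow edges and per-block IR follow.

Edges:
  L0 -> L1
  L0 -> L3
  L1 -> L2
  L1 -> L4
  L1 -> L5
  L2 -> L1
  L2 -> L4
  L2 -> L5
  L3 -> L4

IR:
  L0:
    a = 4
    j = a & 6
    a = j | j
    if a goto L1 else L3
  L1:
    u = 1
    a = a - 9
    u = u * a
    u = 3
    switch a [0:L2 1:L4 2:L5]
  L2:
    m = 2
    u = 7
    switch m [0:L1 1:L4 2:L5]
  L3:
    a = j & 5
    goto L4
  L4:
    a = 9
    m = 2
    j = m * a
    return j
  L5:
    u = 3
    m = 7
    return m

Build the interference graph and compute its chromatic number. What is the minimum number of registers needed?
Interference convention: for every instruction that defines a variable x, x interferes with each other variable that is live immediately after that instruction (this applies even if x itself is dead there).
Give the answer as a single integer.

def/use:
  L0: def={a,j} ue=∅
  L1: def={a,u} ue={a}
  L2: def={m,u} ue=∅
  L3: def={a} ue={j}
  L4: def={a,j,m} ue=∅
  L5: def={m,u} ue=∅

Live sets:
  live L0: ∅→{a,j}
  live L1: {a}→{a}
  live L2: {a}→{a}
  live L3: {j}→∅
  live L4: ∅→∅
  live L5: ∅→∅

Interfere edges:
  a: {j,m,u}
  j: {a}
  m: {a,u}
  u: {a,m}

Colouring:
  lower bound: {a,m,u} mutually conflict ⇒ χ ≥ 3
  3-colouring: r0={a}  r1={j,m}  r2={u}
  χ = 3

Answer: 3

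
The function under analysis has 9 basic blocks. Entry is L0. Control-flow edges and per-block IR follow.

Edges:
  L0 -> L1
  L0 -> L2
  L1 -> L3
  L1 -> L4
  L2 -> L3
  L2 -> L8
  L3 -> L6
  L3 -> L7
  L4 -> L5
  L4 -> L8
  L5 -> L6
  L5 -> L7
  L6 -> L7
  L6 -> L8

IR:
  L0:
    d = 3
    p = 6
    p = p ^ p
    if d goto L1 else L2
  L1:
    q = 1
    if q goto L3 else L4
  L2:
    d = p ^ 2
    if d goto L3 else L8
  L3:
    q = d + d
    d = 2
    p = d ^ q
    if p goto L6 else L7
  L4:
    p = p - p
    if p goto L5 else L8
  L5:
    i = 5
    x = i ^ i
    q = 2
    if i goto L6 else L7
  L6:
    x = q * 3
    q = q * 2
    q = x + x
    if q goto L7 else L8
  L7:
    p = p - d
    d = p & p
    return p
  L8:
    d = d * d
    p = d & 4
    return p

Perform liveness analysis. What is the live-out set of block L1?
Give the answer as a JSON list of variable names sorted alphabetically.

Answer: ["d", "p"]

Derivation:
Block summaries:
  L0 def {d,p} use ∅
  L1 def {q} use ∅
  L2 def {d} use {p}
  L3 def {d,p,q} use {d}
  L4 def {p} use {p}
  L5 def {i,q,x} use ∅
  L6 def {q,x} use {q}
  L7 def {d,p} use {d,p}
  L8 def {d,p} use {d}

Live sets:
  live L0: ∅→{d,p}
  live L1: {d,p}→{d,p}
  live L2: {p}→{d}
  live L3: {d}→{d,p,q}
  live L4: {d,p}→{d,p}
  live L5: {d,p}→{d,p,q}
  live L6: {d,p,q}→{d,p}
  live L7: {d,p}→∅
  live L8: {d}→∅

live-out(L1) = ["d", "p"]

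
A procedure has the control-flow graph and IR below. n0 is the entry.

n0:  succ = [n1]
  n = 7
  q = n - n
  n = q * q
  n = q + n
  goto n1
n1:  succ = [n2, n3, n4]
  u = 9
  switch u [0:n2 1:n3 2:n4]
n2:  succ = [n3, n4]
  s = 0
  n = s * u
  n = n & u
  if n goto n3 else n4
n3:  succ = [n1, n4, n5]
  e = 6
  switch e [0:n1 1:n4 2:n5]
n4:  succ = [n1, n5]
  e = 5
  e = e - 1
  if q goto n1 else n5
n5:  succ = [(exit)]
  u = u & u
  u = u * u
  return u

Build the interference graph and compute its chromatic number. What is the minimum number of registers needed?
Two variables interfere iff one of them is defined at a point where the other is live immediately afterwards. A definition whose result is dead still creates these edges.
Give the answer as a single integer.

Block summaries:
  n0: def={n,q} ue=∅
  n1: def={u} ue=∅
  n2: def={n,s} ue={u}
  n3: def={e} ue=∅
  n4: def={e} ue={q}
  n5: def={u} ue={u}

Liveness:
  n0 li=∅ lo={q}
  n1 li={q} lo={q,u}
  n2 li={q,u} lo={q,u}
  n3 li={q,u} lo={q,u}
  n4 li={q,u} lo={q,u}
  n5 li={u} lo=∅

Interfere edges:
  e↔{q,u}
  n↔{q,u}
  q↔{e,n,s,u}
  s↔{q,u}
  u↔{e,n,q,s}

Chromatic number:
  clique {e,q,u} ⇒ need ≥ 3
  assign e→R2 n→R2 q→R0 s→R2 u→R1 — no edge inside a register ⇒ χ ≤ 3
  χ = 3

Answer: 3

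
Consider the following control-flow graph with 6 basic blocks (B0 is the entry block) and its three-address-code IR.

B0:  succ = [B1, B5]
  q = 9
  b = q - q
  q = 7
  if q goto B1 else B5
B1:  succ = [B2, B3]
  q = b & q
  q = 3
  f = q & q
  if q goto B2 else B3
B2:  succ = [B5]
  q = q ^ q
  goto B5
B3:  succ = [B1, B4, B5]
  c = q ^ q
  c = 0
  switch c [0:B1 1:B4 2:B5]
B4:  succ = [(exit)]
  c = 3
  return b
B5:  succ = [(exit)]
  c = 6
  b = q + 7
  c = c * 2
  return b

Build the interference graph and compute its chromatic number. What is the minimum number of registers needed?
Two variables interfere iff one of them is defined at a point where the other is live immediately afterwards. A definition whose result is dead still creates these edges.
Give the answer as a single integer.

Answer: 3

Analysis:
Per-block:
  B0: def={b,q} ue=∅
  B1: def={f,q} ue={b,q}
  B2: def={q} ue={q}
  B3: def={c} ue={q}
  B4: def={c} ue={b}
  B5: def={b,c} ue={q}

Live sets:
  live B0: ∅→{b,q}
  live B1: {b,q}→{b,q}
  live B2: {q}→{q}
  live B3: {b,q}→{b,q}
  live B4: {b}→∅
  live B5: {q}→∅

Conflict graph:
  b↔{c,f,q}
  c↔{b,q}
  f↔{b,q}
  q↔{b,c,f}

Chromatic number:
  {b,c,q} pairwise interfere (3-clique) ⇒ χ ≥ 3
  3-colouring: r0={b}  r1={q}  r2={c,f}
  χ = 3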